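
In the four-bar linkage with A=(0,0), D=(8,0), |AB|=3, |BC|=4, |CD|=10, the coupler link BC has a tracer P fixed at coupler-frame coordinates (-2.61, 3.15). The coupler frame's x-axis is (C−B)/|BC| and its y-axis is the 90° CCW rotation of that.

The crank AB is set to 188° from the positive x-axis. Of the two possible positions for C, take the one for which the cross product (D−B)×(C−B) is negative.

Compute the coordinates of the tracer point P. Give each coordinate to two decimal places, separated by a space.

A=(0,0), D=(8.00,0)
B = A + 3.00·(cos188°, sin188°) = (-2.9708, -0.4175)
|BD| = 10.9787
circle(B,4.00) ∩ circle(D,10.00): a=1.6638, h=3.6376
  candidates: C₊=(-1.4465,3.2807) cross=39.936; C₋=(-1.1699,-3.9892) cross=-39.936
  mode - wants cross < 0 → take C=(-1.1699,-3.9892) (cross=-39.936)
ex = (C−B)/|BC| = (0.4502,-0.8929); ey = (0.8929,0.4502)
P = B + -2.61·ex + 3.15·ey = (-1.3332,3.3312)

-1.33 3.33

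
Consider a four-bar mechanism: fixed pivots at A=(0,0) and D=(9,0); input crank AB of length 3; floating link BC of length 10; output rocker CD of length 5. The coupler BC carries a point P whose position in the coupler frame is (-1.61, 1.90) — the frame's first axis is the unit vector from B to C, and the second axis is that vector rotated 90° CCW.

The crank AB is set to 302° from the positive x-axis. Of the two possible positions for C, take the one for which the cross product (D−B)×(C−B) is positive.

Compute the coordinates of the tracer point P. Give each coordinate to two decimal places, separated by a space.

A=(0,0), D=(9.00,0)
B = A + 3.00·(cos302°, sin302°) = (1.5898, -2.5441)
|BD| = 7.8348
circle(B,10.00) ∩ circle(D,5.00): a=8.7037, h=4.9239
  candidates: C₊=(8.2229,4.9392) cross=38.578; C₋=(11.4207,-4.3749) cross=-38.578
  mode + wants cross > 0 → take C=(8.2229,4.9392) (cross=38.578)
ex = (C−B)/|BC| = (0.6633,0.7483); ey = (-0.7483,0.6633)
P = B + -1.61·ex + 1.90·ey = (-0.9000,-2.4887)

-0.90 -2.49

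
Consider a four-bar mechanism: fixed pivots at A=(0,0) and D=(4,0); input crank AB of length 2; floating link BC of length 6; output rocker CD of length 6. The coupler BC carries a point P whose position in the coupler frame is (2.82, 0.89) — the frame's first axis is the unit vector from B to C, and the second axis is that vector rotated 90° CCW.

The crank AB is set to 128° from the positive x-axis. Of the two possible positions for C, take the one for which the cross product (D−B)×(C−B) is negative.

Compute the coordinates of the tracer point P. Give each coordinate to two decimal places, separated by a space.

A=(0,0), D=(4.00,0)
B = A + 2.00·(cos128°, sin128°) = (-1.2313, 1.5760)
|BD| = 5.4636
circle(B,6.00) ∩ circle(D,6.00): a=2.7318, h=5.3420
  candidates: C₊=(2.9253,5.9030) cross=29.187; C₋=(-0.1566,-4.3269) cross=-29.187
  mode - wants cross < 0 → take C=(-0.1566,-4.3269) (cross=-29.187)
ex = (C−B)/|BC| = (0.1791,-0.9838); ey = (0.9838,0.1791)
P = B + 2.82·ex + 0.89·ey = (0.1494,-1.0390)

0.15 -1.04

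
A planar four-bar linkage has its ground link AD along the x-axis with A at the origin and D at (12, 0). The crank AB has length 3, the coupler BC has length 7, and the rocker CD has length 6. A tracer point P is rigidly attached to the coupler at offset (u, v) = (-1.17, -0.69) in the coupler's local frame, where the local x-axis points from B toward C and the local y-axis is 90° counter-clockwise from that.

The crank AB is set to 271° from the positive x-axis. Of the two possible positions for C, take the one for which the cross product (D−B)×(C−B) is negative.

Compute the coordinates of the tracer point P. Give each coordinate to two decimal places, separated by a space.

-1.15 -3.63

A=(0,0), D=(12.00,0)
B = A + 3.00·(cos271°, sin271°) = (0.0524, -2.9995)
|BD| = 12.3184
circle(B,7.00) ∩ circle(D,6.00): a=6.6869, h=2.0702
  candidates: C₊=(6.0339,0.6366) cross=25.502; C₋=(7.0421,-3.3792) cross=-25.502
  mode - wants cross < 0 → take C=(7.0421,-3.3792) (cross=-25.502)
ex = (C−B)/|BC| = (0.9985,-0.0542); ey = (0.0542,0.9985)
P = B + -1.17·ex + -0.69·ey = (-1.1533,-3.6251)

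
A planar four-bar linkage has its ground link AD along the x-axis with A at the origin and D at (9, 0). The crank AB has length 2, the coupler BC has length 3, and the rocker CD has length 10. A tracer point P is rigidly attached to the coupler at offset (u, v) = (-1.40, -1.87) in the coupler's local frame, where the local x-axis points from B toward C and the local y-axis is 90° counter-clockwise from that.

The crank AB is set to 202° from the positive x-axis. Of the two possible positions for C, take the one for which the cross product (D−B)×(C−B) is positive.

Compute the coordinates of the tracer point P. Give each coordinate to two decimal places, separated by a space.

A=(0,0), D=(9.00,0)
B = A + 2.00·(cos202°, sin202°) = (-1.8544, -0.7492)
|BD| = 10.8802
circle(B,3.00) ∩ circle(D,10.00): a=1.2582, h=2.7234
  candidates: C₊=(-0.7867,2.0544) cross=29.631; C₋=(-0.4116,-3.3795) cross=-29.631
  mode + wants cross > 0 → take C=(-0.7867,2.0544) (cross=29.631)
ex = (C−B)/|BC| = (0.3559,0.9345); ey = (-0.9345,0.3559)
P = B + -1.40·ex + -1.87·ey = (-0.6050,-2.7231)

-0.61 -2.72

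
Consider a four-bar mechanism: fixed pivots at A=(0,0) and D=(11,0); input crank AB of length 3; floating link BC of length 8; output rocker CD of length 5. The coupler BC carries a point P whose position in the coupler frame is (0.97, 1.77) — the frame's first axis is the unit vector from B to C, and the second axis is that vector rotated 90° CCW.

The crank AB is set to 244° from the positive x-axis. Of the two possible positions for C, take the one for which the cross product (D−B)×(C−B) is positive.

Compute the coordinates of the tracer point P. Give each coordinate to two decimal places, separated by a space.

-1.13 -0.69

A=(0,0), D=(11.00,0)
B = A + 3.00·(cos244°, sin244°) = (-1.3151, -2.6964)
|BD| = 12.6068
circle(B,8.00) ∩ circle(D,5.00): a=7.8502, h=1.5409
  candidates: C₊=(6.0239,0.4879) cross=19.426; C₋=(6.6830,-2.5226) cross=-19.426
  mode + wants cross > 0 → take C=(6.0239,0.4879) (cross=19.426)
ex = (C−B)/|BC| = (0.9174,0.3980); ey = (-0.3980,0.9174)
P = B + 0.97·ex + 1.77·ey = (-1.1298,-0.6865)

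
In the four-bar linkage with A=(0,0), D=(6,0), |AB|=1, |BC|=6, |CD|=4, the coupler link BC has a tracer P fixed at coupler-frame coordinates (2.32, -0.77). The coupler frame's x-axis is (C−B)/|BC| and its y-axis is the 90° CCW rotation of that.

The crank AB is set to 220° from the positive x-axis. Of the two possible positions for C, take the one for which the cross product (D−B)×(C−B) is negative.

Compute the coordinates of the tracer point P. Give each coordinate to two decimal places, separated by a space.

A=(0,0), D=(6.00,0)
B = A + 1.00·(cos220°, sin220°) = (-0.7660, -0.6428)
|BD| = 6.7965
circle(B,6.00) ∩ circle(D,4.00): a=4.8696, h=3.5053
  candidates: C₊=(3.7502,3.3073) cross=23.824; C₋=(4.4132,-3.6718) cross=-23.824
  mode - wants cross < 0 → take C=(4.4132,-3.6718) (cross=-23.824)
ex = (C−B)/|BC| = (0.8632,-0.5048); ey = (0.5048,0.8632)
P = B + 2.32·ex + -0.77·ey = (0.8479,-2.4787)

0.85 -2.48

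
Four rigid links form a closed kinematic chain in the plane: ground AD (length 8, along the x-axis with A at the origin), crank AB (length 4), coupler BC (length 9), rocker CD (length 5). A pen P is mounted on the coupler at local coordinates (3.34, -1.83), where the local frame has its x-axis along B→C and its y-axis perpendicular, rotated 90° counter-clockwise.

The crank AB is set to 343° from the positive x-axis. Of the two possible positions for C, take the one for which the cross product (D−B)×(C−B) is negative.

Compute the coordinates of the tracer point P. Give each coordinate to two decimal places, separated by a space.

7.14 -3.05

A=(0,0), D=(8.00,0)
B = A + 4.00·(cos343°, sin343°) = (3.8252, -1.1695)
|BD| = 4.3355
circle(B,9.00) ∩ circle(D,5.00): a=8.6261, h=2.5673
  candidates: C₊=(11.4390,3.6295) cross=11.130; C₋=(12.8240,-1.3148) cross=-11.130
  mode - wants cross < 0 → take C=(12.8240,-1.3148) (cross=-11.130)
ex = (C−B)/|BC| = (0.9999,-0.0161); ey = (0.0161,0.9999)
P = B + 3.34·ex + -1.83·ey = (7.1352,-3.0532)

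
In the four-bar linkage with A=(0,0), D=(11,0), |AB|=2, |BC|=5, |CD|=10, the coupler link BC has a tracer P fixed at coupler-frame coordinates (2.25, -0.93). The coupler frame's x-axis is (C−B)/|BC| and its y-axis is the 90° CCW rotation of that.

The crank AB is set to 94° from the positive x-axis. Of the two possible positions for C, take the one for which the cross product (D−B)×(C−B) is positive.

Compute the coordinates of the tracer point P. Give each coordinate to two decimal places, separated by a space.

A=(0,0), D=(11.00,0)
B = A + 2.00·(cos94°, sin94°) = (-0.1395, 1.9951)
|BD| = 11.3168
circle(B,5.00) ∩ circle(D,10.00): a=2.3447, h=4.4161
  candidates: C₊=(2.9470,5.9287) cross=49.976; C₋=(1.3899,-2.7652) cross=-49.976
  mode + wants cross > 0 → take C=(2.9470,5.9287) (cross=49.976)
ex = (C−B)/|BC| = (0.6173,0.7867); ey = (-0.7867,0.6173)
P = B + 2.25·ex + -0.93·ey = (1.9811,3.1911)

1.98 3.19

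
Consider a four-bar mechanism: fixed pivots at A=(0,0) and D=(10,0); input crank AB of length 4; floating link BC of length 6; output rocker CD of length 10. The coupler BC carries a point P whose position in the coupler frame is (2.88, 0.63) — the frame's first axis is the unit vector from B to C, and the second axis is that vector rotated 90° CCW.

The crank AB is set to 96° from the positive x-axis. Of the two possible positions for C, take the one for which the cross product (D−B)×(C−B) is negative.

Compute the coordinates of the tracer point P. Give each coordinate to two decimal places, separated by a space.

A=(0,0), D=(10.00,0)
B = A + 4.00·(cos96°, sin96°) = (-0.4181, 3.9781)
|BD| = 11.1518
circle(B,6.00) ∩ circle(D,10.00): a=2.7064, h=5.3549
  candidates: C₊=(4.0205,8.0153) cross=59.717; C₋=(0.2000,-1.9900) cross=-59.717
  mode - wants cross < 0 → take C=(0.2000,-1.9900) (cross=-59.717)
ex = (C−B)/|BC| = (0.1030,-0.9947); ey = (0.9947,0.1030)
P = B + 2.88·ex + 0.63·ey = (0.5052,1.1783)

0.51 1.18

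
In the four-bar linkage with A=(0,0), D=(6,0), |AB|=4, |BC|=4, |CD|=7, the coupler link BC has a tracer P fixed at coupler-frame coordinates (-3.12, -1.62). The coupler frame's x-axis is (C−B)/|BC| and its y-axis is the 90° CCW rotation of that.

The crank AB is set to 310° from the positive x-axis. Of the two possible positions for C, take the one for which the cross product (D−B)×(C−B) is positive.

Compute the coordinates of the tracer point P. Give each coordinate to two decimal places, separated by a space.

A=(0,0), D=(6.00,0)
B = A + 4.00·(cos310°, sin310°) = (2.5712, -3.0642)
|BD| = 4.5985
circle(B,4.00) ∩ circle(D,7.00): a=-1.2889, h=3.7867
  candidates: C₊=(-0.9131,-1.0995) cross=17.413; C₋=(4.1333,-6.7465) cross=-17.413
  mode + wants cross > 0 → take C=(-0.9131,-1.0995) (cross=17.413)
ex = (C−B)/|BC| = (-0.8711,0.4912); ey = (-0.4912,-0.8711)
P = B + -3.12·ex + -1.62·ey = (6.0846,-3.1855)

6.08 -3.19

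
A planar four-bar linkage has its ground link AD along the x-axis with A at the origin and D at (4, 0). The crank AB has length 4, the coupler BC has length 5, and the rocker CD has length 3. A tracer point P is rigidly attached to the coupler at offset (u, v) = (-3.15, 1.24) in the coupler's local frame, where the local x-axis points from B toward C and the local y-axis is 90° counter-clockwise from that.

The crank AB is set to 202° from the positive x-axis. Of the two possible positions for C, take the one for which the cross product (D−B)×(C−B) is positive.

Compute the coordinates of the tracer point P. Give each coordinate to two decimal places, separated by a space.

A=(0,0), D=(4.00,0)
B = A + 4.00·(cos202°, sin202°) = (-3.7087, -1.4984)
|BD| = 7.8530
circle(B,5.00) ∩ circle(D,3.00): a=4.9452, h=0.7381
  candidates: C₊=(1.0048,0.1697) cross=5.796; C₋=(1.2865,-1.2793) cross=-5.796
  mode + wants cross > 0 → take C=(1.0048,0.1697) (cross=5.796)
ex = (C−B)/|BC| = (0.9427,0.3336); ey = (-0.3336,0.9427)
P = B + -3.15·ex + 1.24·ey = (-7.0920,-1.3804)

-7.09 -1.38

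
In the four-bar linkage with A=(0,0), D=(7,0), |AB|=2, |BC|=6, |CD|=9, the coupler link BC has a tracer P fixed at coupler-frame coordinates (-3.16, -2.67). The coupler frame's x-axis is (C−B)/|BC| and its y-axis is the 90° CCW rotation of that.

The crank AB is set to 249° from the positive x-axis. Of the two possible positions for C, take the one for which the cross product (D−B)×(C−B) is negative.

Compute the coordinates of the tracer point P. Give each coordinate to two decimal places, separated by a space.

-4.46 -0.10

A=(0,0), D=(7.00,0)
B = A + 2.00·(cos249°, sin249°) = (-0.7167, -1.8672)
|BD| = 7.9394
circle(B,6.00) ∩ circle(D,9.00): a=1.1357, h=5.8915
  candidates: C₊=(-0.9984,4.1262) cross=46.775; C₋=(1.7727,-7.3263) cross=-46.775
  mode - wants cross < 0 → take C=(1.7727,-7.3263) (cross=-46.775)
ex = (C−B)/|BC| = (0.4149,-0.9099); ey = (0.9099,0.4149)
P = B + -3.16·ex + -2.67·ey = (-4.4572,-0.0998)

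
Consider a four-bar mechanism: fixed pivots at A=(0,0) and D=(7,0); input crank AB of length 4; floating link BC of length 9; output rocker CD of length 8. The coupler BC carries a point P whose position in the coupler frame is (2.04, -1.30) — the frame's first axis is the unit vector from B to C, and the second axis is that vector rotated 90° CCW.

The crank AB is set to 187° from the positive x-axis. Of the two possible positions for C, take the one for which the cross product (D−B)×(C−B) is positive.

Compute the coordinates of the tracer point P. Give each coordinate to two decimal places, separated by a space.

-1.64 0.18

A=(0,0), D=(7.00,0)
B = A + 4.00·(cos187°, sin187°) = (-3.9702, -0.4875)
|BD| = 10.9810
circle(B,9.00) ∩ circle(D,8.00): a=6.2646, h=6.4618
  candidates: C₊=(2.0013,6.2461) cross=70.957; C₋=(2.5751,-6.6648) cross=-70.957
  mode + wants cross > 0 → take C=(2.0013,6.2461) (cross=70.957)
ex = (C−B)/|BC| = (0.6635,0.7482); ey = (-0.7482,0.6635)
P = B + 2.04·ex + -1.30·ey = (-1.6440,0.1762)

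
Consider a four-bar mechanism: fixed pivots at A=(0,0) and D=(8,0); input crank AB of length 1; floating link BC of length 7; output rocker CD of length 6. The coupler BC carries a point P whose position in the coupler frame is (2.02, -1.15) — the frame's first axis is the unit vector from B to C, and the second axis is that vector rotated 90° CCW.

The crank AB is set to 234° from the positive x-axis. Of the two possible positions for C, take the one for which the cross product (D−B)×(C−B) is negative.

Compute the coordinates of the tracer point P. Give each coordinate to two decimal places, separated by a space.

A=(0,0), D=(8.00,0)
B = A + 1.00·(cos234°, sin234°) = (-0.5878, -0.8090)
|BD| = 8.6258
circle(B,7.00) ∩ circle(D,6.00): a=5.0665, h=4.8302
  candidates: C₊=(4.0033,4.4751) cross=41.665; C₋=(4.9094,-5.1428) cross=-41.665
  mode - wants cross < 0 → take C=(4.9094,-5.1428) (cross=-41.665)
ex = (C−B)/|BC| = (0.7853,-0.6191); ey = (0.6191,0.7853)
P = B + 2.02·ex + -1.15·ey = (0.2866,-2.9627)

0.29 -2.96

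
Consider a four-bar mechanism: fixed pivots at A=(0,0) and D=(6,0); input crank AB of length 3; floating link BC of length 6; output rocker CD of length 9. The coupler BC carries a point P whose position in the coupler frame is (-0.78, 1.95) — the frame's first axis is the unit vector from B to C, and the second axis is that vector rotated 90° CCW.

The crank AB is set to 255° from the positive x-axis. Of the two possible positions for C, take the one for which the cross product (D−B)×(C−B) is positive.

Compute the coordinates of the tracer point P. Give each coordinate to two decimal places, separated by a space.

-2.41 -4.22

A=(0,0), D=(6.00,0)
B = A + 3.00·(cos255°, sin255°) = (-0.7765, -2.8978)
|BD| = 7.3700
circle(B,6.00) ∩ circle(D,9.00): a=0.6321, h=5.9666
  candidates: C₊=(-2.5412,2.8368) cross=43.974; C₋=(2.1507,-8.1353) cross=-43.974
  mode + wants cross > 0 → take C=(-2.5412,2.8368) (cross=43.974)
ex = (C−B)/|BC| = (-0.2941,0.9558); ey = (-0.9558,-0.2941)
P = B + -0.78·ex + 1.95·ey = (-2.4108,-4.2168)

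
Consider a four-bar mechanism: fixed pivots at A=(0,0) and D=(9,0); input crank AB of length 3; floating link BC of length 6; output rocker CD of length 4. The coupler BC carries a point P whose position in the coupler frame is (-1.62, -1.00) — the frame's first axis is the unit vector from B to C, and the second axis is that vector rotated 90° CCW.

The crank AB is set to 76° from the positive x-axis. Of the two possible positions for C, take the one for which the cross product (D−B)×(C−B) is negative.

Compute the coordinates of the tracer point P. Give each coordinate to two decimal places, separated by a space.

-1.15 3.26

A=(0,0), D=(9.00,0)
B = A + 3.00·(cos76°, sin76°) = (0.7258, 2.9109)
|BD| = 8.7713
circle(B,6.00) ∩ circle(D,4.00): a=5.5257, h=2.3380
  candidates: C₊=(6.7142,3.2826) cross=20.507; C₋=(5.1625,-1.1284) cross=-20.507
  mode - wants cross < 0 → take C=(5.1625,-1.1284) (cross=-20.507)
ex = (C−B)/|BC| = (0.7394,-0.6732); ey = (0.6732,0.7394)
P = B + -1.62·ex + -1.00·ey = (-1.1454,3.2620)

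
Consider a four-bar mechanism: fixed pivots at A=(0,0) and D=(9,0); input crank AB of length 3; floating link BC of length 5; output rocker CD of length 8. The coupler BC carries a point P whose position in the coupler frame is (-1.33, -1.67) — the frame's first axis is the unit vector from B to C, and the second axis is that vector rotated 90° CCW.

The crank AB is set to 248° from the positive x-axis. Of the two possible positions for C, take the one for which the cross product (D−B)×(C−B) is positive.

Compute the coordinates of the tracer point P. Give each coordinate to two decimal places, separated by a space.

-0.25 -4.73

A=(0,0), D=(9.00,0)
B = A + 3.00·(cos248°, sin248°) = (-1.1238, -2.7816)
|BD| = 10.4990
circle(B,5.00) ∩ circle(D,8.00): a=3.3922, h=3.6733
  candidates: C₊=(1.1739,1.6592) cross=38.566; C₋=(3.1203,-5.4249) cross=-38.566
  mode + wants cross > 0 → take C=(1.1739,1.6592) (cross=38.566)
ex = (C−B)/|BC| = (0.4596,0.8881); ey = (-0.8881,0.4596)
P = B + -1.33·ex + -1.67·ey = (-0.2518,-4.7302)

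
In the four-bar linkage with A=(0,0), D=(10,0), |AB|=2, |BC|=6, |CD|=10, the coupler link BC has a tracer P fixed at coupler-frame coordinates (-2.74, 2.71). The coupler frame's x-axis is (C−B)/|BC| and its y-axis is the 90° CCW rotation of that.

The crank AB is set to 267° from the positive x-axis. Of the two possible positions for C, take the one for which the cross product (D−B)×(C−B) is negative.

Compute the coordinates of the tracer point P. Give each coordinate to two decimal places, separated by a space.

A=(0,0), D=(10.00,0)
B = A + 2.00·(cos267°, sin267°) = (-0.1047, -1.9973)
|BD| = 10.3002
circle(B,6.00) ∩ circle(D,10.00): a=2.0433, h=5.6413
  candidates: C₊=(0.8060,3.9332) cross=58.107; C₋=(2.9938,-7.1353) cross=-58.107
  mode - wants cross < 0 → take C=(2.9938,-7.1353) (cross=-58.107)
ex = (C−B)/|BC| = (0.5164,-0.8563); ey = (0.8563,0.5164)
P = B + -2.74·ex + 2.71·ey = (0.8011,1.7486)

0.80 1.75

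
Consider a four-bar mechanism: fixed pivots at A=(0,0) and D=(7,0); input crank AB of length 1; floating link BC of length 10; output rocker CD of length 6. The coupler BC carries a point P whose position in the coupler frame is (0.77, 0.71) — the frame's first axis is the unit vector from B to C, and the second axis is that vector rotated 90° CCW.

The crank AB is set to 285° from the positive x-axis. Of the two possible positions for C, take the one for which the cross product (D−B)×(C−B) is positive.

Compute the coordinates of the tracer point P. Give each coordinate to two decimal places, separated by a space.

A=(0,0), D=(7.00,0)
B = A + 1.00·(cos285°, sin285°) = (0.2588, -0.9659)
|BD| = 6.8100
circle(B,10.00) ∩ circle(D,6.00): a=8.1040, h=5.8588
  candidates: C₊=(7.4498,5.9831) cross=39.899; C₋=(9.1119,-5.6161) cross=-39.899
  mode + wants cross > 0 → take C=(7.4498,5.9831) (cross=39.899)
ex = (C−B)/|BC| = (0.7191,0.6949); ey = (-0.6949,0.7191)
P = B + 0.77·ex + 0.71·ey = (0.3191,0.0797)

0.32 0.08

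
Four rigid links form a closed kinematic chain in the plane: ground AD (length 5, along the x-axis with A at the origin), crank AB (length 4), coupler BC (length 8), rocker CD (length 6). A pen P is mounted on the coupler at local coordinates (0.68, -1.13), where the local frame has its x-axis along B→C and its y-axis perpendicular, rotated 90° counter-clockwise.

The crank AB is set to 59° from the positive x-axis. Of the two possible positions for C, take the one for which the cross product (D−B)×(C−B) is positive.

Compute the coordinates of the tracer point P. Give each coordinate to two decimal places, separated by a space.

A=(0,0), D=(5.00,0)
B = A + 4.00·(cos59°, sin59°) = (2.0602, 3.4287)
|BD| = 4.5165
circle(B,8.00) ∩ circle(D,6.00): a=5.3580, h=5.9407
  candidates: C₊=(10.0576,3.2281) cross=26.831; C₋=(1.0379,-4.5057) cross=-26.831
  mode + wants cross > 0 → take C=(10.0576,3.2281) (cross=26.831)
ex = (C−B)/|BC| = (0.9997,-0.0251); ey = (0.0251,0.9997)
P = B + 0.68·ex + -1.13·ey = (2.7116,2.2820)

2.71 2.28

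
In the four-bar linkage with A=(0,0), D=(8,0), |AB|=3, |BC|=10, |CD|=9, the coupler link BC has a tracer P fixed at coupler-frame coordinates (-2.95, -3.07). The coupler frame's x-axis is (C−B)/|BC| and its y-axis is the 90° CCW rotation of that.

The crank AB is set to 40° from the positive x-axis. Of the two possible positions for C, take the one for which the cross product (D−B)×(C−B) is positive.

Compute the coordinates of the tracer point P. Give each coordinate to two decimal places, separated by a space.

2.31 -2.33

A=(0,0), D=(8.00,0)
B = A + 3.00·(cos40°, sin40°) = (2.2981, 1.9284)
|BD| = 6.0191
circle(B,10.00) ∩ circle(D,9.00): a=4.5879, h=8.8855
  candidates: C₊=(9.4908,8.8757) cross=53.483; C₋=(3.7975,-7.9586) cross=-53.483
  mode + wants cross > 0 → take C=(9.4908,8.8757) (cross=53.483)
ex = (C−B)/|BC| = (0.7193,0.6947); ey = (-0.6947,0.7193)
P = B + -2.95·ex + -3.07·ey = (2.3091,-2.3293)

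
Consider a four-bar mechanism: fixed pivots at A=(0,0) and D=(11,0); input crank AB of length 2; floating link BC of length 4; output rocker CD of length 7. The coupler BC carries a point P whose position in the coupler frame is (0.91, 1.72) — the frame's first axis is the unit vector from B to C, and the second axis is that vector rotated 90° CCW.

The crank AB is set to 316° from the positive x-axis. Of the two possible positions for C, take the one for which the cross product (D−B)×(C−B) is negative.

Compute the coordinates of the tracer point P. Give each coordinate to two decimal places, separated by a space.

3.09 -0.37

A=(0,0), D=(11.00,0)
B = A + 2.00·(cos316°, sin316°) = (1.4387, -1.3893)
|BD| = 9.6617
circle(B,4.00) ∩ circle(D,7.00): a=3.1231, h=2.4993
  candidates: C₊=(4.1699,1.5331) cross=24.147; C₋=(4.8887,-3.4135) cross=-24.147
  mode - wants cross < 0 → take C=(4.8887,-3.4135) (cross=-24.147)
ex = (C−B)/|BC| = (0.8625,-0.5060); ey = (0.5060,0.8625)
P = B + 0.91·ex + 1.72·ey = (3.0940,-0.3663)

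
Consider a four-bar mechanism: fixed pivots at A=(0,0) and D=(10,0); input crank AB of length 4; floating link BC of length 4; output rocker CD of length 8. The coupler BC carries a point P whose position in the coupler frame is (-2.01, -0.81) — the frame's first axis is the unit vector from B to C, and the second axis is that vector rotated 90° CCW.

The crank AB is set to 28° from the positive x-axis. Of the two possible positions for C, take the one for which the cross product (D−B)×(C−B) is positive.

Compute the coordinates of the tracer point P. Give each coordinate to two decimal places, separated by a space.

3.85 -0.27

A=(0,0), D=(10.00,0)
B = A + 4.00·(cos28°, sin28°) = (3.5318, 1.8779)
|BD| = 6.7353
circle(B,4.00) ∩ circle(D,8.00): a=-0.1957, h=3.9952
  candidates: C₊=(4.4578,5.7692) cross=26.909; C₋=(2.2300,-1.9043) cross=-26.909
  mode + wants cross > 0 → take C=(4.4578,5.7692) (cross=26.909)
ex = (C−B)/|BC| = (0.2315,0.9728); ey = (-0.9728,0.2315)
P = B + -2.01·ex + -0.81·ey = (3.8545,-0.2650)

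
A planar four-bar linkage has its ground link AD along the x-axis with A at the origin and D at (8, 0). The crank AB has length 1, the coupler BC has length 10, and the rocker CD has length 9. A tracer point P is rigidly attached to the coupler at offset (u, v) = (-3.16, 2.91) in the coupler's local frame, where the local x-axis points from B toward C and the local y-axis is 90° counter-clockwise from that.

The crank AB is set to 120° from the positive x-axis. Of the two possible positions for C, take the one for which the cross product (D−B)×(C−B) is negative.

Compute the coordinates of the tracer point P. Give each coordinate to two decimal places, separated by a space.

A=(0,0), D=(8.00,0)
B = A + 1.00·(cos120°, sin120°) = (-0.5000, 0.8660)
|BD| = 8.5440
circle(B,10.00) ∩ circle(D,9.00): a=5.3839, h=8.4270
  candidates: C₊=(5.7103,8.7039) cross=72.000; C₋=(4.0020,-8.0633) cross=-72.000
  mode - wants cross < 0 → take C=(4.0020,-8.0633) (cross=-72.000)
ex = (C−B)/|BC| = (0.4502,-0.8929); ey = (0.8929,0.4502)
P = B + -3.16·ex + 2.91·ey = (0.6758,4.9978)

0.68 5.00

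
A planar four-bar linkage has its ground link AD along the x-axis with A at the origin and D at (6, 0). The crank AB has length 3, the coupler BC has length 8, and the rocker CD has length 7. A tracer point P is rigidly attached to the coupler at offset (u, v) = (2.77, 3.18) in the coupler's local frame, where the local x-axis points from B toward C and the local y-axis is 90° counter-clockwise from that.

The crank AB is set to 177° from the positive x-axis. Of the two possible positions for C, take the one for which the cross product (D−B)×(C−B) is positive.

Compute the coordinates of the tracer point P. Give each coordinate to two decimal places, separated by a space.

A=(0,0), D=(6.00,0)
B = A + 3.00·(cos177°, sin177°) = (-2.9959, 0.1570)
|BD| = 8.9973
circle(B,8.00) ∩ circle(D,7.00): a=5.3322, h=5.9638
  candidates: C₊=(2.4396,6.0269) cross=53.658; C₋=(2.2314,-5.8990) cross=-53.658
  mode + wants cross > 0 → take C=(2.4396,6.0269) (cross=53.658)
ex = (C−B)/|BC| = (0.6794,0.7337); ey = (-0.7337,0.6794)
P = B + 2.77·ex + 3.18·ey = (-3.4471,4.3501)

-3.45 4.35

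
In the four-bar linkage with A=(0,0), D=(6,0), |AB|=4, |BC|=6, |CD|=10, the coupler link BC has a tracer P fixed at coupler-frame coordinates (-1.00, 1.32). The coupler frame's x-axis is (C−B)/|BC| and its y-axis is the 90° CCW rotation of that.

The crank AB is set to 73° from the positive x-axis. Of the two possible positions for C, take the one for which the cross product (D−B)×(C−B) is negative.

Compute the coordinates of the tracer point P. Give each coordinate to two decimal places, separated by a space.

A=(0,0), D=(6.00,0)
B = A + 4.00·(cos73°, sin73°) = (1.1695, 3.8252)
|BD| = 6.1617
circle(B,6.00) ∩ circle(D,10.00): a=-2.1126, h=5.6158
  candidates: C₊=(2.9996,9.5393) cross=34.603; C₋=(-3.9730,0.7342) cross=-34.603
  mode - wants cross < 0 → take C=(-3.9730,0.7342) (cross=-34.603)
ex = (C−B)/|BC| = (-0.8571,-0.5152); ey = (0.5152,-0.8571)
P = B + -1.00·ex + 1.32·ey = (2.7066,3.2090)

2.71 3.21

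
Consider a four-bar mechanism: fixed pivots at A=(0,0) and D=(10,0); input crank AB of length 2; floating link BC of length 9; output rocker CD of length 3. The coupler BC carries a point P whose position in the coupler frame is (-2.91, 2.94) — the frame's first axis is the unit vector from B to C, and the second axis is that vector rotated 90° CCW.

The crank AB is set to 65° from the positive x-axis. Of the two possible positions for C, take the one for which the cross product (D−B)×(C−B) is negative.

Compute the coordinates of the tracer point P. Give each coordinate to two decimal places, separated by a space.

A=(0,0), D=(10.00,0)
B = A + 2.00·(cos65°, sin65°) = (0.8452, 1.8126)
|BD| = 9.3325
circle(B,9.00) ∩ circle(D,3.00): a=8.5237, h=2.8889
  candidates: C₊=(9.7678,2.9910) cross=26.961; C₋=(8.6455,-2.6768) cross=-26.961
  mode - wants cross < 0 → take C=(8.6455,-2.6768) (cross=-26.961)
ex = (C−B)/|BC| = (0.8667,-0.4988); ey = (0.4988,0.8667)
P = B + -2.91·ex + 2.94·ey = (-0.2103,5.8123)

-0.21 5.81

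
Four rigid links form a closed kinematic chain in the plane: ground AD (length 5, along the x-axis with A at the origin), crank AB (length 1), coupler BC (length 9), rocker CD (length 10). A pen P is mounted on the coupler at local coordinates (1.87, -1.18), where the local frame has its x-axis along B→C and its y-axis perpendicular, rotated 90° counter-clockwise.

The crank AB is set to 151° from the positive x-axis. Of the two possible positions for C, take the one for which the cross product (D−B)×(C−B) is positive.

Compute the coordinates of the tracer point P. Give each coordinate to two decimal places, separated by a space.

A=(0,0), D=(5.00,0)
B = A + 1.00·(cos151°, sin151°) = (-0.8746, 0.4848)
|BD| = 5.8946
circle(B,9.00) ∩ circle(D,10.00): a=1.3356, h=8.9003
  candidates: C₊=(1.1885,9.2451) cross=52.464; C₋=(-0.2755,-8.4952) cross=-52.464
  mode + wants cross > 0 → take C=(1.1885,9.2451) (cross=52.464)
ex = (C−B)/|BC| = (0.2292,0.9734); ey = (-0.9734,0.2292)
P = B + 1.87·ex + -1.18·ey = (0.7026,2.0345)

0.70 2.03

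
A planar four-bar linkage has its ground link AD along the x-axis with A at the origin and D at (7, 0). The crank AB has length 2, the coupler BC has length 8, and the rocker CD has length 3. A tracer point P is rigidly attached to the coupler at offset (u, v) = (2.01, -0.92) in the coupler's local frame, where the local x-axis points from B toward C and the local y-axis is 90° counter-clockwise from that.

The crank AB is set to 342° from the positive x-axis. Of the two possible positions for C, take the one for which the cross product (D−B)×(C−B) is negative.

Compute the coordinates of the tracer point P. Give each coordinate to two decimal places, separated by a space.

A=(0,0), D=(7.00,0)
B = A + 2.00·(cos342°, sin342°) = (1.9021, -0.6180)
|BD| = 5.1352
circle(B,8.00) ∩ circle(D,3.00): a=7.9228, h=1.1088
  candidates: C₊=(9.6339,1.4362) cross=5.694; C₋=(9.9008,-0.7652) cross=-5.694
  mode - wants cross < 0 → take C=(9.9008,-0.7652) (cross=-5.694)
ex = (C−B)/|BC| = (0.9998,-0.0184); ey = (0.0184,0.9998)
P = B + 2.01·ex + -0.92·ey = (3.8948,-1.5749)

3.89 -1.57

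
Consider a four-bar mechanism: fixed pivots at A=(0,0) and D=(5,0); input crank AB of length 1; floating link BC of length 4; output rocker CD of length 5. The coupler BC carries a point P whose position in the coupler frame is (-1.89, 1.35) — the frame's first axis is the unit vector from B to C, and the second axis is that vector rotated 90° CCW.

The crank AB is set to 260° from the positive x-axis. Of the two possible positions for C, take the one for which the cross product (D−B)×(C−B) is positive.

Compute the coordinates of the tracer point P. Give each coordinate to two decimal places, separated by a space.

A=(0,0), D=(5.00,0)
B = A + 1.00·(cos260°, sin260°) = (-0.1736, -0.9848)
|BD| = 5.2665
circle(B,4.00) ∩ circle(D,5.00): a=1.7788, h=3.5827
  candidates: C₊=(0.9039,2.8673) cross=18.868; C₋=(2.2437,-4.1717) cross=-18.868
  mode + wants cross > 0 → take C=(0.9039,2.8673) (cross=18.868)
ex = (C−B)/|BC| = (0.2694,0.9630); ey = (-0.9630,0.2694)
P = B + -1.89·ex + 1.35·ey = (-1.9829,-2.4413)

-1.98 -2.44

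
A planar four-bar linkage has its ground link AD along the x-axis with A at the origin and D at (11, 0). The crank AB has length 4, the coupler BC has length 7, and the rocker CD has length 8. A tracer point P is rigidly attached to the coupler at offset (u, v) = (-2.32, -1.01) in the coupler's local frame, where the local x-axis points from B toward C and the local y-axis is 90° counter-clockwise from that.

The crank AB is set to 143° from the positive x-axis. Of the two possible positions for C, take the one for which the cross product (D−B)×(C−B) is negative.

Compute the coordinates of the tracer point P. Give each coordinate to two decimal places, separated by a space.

-5.72 2.56

A=(0,0), D=(11.00,0)
B = A + 4.00·(cos143°, sin143°) = (-3.1945, 2.4073)
|BD| = 14.3972
circle(B,7.00) ∩ circle(D,8.00): a=6.6777, h=2.0997
  candidates: C₊=(3.7402,3.3609) cross=30.230; C₋=(3.0381,-0.7794) cross=-30.230
  mode - wants cross < 0 → take C=(3.0381,-0.7794) (cross=-30.230)
ex = (C−B)/|BC| = (0.8904,-0.4552); ey = (0.4552,0.8904)
P = B + -2.32·ex + -1.01·ey = (-5.7200,2.5641)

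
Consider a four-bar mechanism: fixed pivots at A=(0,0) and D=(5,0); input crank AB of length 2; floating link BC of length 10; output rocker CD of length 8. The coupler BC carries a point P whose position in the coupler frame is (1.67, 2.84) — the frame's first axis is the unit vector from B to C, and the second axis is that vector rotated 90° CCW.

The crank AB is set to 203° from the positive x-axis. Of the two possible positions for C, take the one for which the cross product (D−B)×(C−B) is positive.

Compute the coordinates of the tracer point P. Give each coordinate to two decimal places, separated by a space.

-3.43 2.11

A=(0,0), D=(5.00,0)
B = A + 2.00·(cos203°, sin203°) = (-1.8410, -0.7815)
|BD| = 6.8855
circle(B,10.00) ∩ circle(D,8.00): a=6.0569, h=7.9570
  candidates: C₊=(3.2737,7.8115) cross=54.788; C₋=(5.0799,-7.9996) cross=-54.788
  mode + wants cross > 0 → take C=(3.2737,7.8115) (cross=54.788)
ex = (C−B)/|BC| = (0.5115,0.8593); ey = (-0.8593,0.5115)
P = B + 1.67·ex + 2.84·ey = (-3.4273,2.1062)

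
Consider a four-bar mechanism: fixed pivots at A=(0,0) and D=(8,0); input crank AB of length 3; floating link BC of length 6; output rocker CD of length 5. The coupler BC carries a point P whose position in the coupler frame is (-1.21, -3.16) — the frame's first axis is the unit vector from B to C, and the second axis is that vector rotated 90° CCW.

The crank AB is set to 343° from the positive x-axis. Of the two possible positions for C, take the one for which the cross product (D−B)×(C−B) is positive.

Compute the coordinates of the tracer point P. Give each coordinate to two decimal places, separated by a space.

A=(0,0), D=(8.00,0)
B = A + 3.00·(cos343°, sin343°) = (2.8689, -0.8771)
|BD| = 5.2055
circle(B,6.00) ∩ circle(D,5.00): a=3.6593, h=4.7549
  candidates: C₊=(5.6747,4.4264) cross=24.752; C₋=(7.2771,-4.9475) cross=-24.752
  mode + wants cross > 0 → take C=(5.6747,4.4264) (cross=24.752)
ex = (C−B)/|BC| = (0.4676,0.8839); ey = (-0.8839,0.4676)
P = B + -1.21·ex + -3.16·ey = (5.0963,-3.4244)

5.10 -3.42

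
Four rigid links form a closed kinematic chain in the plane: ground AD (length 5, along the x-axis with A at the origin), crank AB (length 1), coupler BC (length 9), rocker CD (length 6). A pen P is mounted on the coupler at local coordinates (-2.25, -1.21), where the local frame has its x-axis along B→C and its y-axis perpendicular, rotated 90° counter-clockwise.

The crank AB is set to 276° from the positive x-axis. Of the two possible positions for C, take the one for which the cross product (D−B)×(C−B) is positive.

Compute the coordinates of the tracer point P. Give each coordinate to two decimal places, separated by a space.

A=(0,0), D=(5.00,0)
B = A + 1.00·(cos276°, sin276°) = (0.1045, -0.9945)
|BD| = 4.9955
circle(B,9.00) ∩ circle(D,6.00): a=7.0018, h=5.6546
  candidates: C₊=(5.8404,5.9408) cross=28.247; C₋=(8.0919,-5.1420) cross=-28.247
  mode + wants cross > 0 → take C=(5.8404,5.9408) (cross=28.247)
ex = (C−B)/|BC| = (0.6373,0.7706); ey = (-0.7706,0.6373)
P = B + -2.25·ex + -1.21·ey = (-0.3970,-3.4995)

-0.40 -3.50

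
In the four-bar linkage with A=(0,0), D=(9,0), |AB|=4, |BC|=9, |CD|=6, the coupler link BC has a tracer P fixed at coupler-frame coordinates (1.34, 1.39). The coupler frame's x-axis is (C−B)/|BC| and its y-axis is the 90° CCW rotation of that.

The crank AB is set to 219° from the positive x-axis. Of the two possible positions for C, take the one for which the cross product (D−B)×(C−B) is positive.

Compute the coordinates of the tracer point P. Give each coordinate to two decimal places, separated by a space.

-2.94 -0.59

A=(0,0), D=(9.00,0)
B = A + 4.00·(cos219°, sin219°) = (-3.1086, -2.5173)
|BD| = 12.3675
circle(B,9.00) ∩ circle(D,6.00): a=8.0030, h=4.1172
  candidates: C₊=(3.8889,3.1427) cross=50.920; C₋=(5.5649,-4.9194) cross=-50.920
  mode + wants cross > 0 → take C=(3.8889,3.1427) (cross=50.920)
ex = (C−B)/|BC| = (0.7775,0.6289); ey = (-0.6289,0.7775)
P = B + 1.34·ex + 1.39·ey = (-2.9409,-0.5939)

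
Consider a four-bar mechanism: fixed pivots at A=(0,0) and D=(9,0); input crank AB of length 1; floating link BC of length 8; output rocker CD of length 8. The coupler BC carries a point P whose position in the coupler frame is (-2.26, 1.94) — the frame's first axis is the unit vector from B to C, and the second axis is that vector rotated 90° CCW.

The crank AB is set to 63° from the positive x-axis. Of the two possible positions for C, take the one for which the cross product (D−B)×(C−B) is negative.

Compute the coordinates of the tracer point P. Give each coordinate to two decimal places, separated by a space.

A=(0,0), D=(9.00,0)
B = A + 1.00·(cos63°, sin63°) = (0.4540, 0.8910)
|BD| = 8.5923
circle(B,8.00) ∩ circle(D,8.00): a=4.2962, h=6.7486
  candidates: C₊=(5.4268,7.1577) cross=57.986; C₋=(4.0272,-6.2667) cross=-57.986
  mode - wants cross < 0 → take C=(4.0272,-6.2667) (cross=-57.986)
ex = (C−B)/|BC| = (0.4466,-0.8947); ey = (0.8947,0.4466)
P = B + -2.26·ex + 1.94·ey = (1.1803,3.7795)

1.18 3.78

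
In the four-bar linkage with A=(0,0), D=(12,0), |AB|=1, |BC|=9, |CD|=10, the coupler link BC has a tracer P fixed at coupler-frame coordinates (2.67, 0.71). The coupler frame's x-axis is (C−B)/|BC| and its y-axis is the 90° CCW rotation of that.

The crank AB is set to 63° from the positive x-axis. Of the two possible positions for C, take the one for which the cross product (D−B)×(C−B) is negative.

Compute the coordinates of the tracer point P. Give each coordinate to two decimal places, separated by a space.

2.37 -1.10

A=(0,0), D=(12.00,0)
B = A + 1.00·(cos63°, sin63°) = (0.4540, 0.8910)
|BD| = 11.5803
circle(B,9.00) ∩ circle(D,10.00): a=4.9698, h=7.5034
  candidates: C₊=(5.9864,7.9898) cross=86.892; C₋=(4.8317,-6.9725) cross=-86.892
  mode - wants cross < 0 → take C=(4.8317,-6.9725) (cross=-86.892)
ex = (C−B)/|BC| = (0.4864,-0.8737); ey = (0.8737,0.4864)
P = B + 2.67·ex + 0.71·ey = (2.3731,-1.0965)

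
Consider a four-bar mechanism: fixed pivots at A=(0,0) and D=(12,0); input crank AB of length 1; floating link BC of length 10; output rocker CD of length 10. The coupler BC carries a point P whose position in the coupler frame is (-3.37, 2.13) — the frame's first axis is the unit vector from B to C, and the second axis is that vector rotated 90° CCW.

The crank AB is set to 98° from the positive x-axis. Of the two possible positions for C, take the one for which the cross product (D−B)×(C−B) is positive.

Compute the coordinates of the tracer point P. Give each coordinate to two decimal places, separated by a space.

-3.98 -0.08

A=(0,0), D=(12.00,0)
B = A + 1.00·(cos98°, sin98°) = (-0.1392, 0.9903)
|BD| = 12.1795
circle(B,10.00) ∩ circle(D,10.00): a=6.0897, h=7.9319
  candidates: C₊=(6.5753,8.4008) cross=96.606; C₋=(5.2855,-7.4105) cross=-96.606
  mode + wants cross > 0 → take C=(6.5753,8.4008) (cross=96.606)
ex = (C−B)/|BC| = (0.6714,0.7411); ey = (-0.7411,0.6714)
P = B + -3.37·ex + 2.13·ey = (-3.9804,-0.0769)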